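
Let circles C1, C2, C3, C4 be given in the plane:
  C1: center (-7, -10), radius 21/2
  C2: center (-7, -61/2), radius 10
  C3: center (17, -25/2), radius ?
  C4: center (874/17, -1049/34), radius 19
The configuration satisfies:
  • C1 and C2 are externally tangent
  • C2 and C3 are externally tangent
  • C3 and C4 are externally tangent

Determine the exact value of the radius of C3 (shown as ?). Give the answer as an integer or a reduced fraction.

1. [ext C2·C3]  r_C3² + 20r_C3 − 800 = 0  ⇒  r_C3 = 20 (r>0 drops 1)
2. [ext C3·C4]  r_C3² + 38r_C3 − 1160 = 0  ⇒  r_C3 = 20 (r>0 drops 1)

20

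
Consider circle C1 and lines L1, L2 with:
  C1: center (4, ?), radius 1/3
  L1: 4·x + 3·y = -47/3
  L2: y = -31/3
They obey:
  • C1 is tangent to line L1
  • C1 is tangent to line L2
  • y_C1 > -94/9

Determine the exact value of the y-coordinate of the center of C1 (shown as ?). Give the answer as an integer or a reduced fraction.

1. [C1‖L1]  y_C1² + (190/9)y_C1 + 1000/9 = 0  ⇒  y_C1 = -100/9 or -10
2. [C1‖L2]  y_C1² + (62/3)y_C1 + 320/3 = 0  ⇒  y_C1 = -32/3 or -10

-10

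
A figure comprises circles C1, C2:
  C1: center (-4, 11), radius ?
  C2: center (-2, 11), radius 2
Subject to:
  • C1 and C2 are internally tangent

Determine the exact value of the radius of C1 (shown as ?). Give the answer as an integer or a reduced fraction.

1. [int C1,C2]  r_C1² − 4r_C1 = 0  ⇒  r_C1 = 4 (r>0 drops 1)

4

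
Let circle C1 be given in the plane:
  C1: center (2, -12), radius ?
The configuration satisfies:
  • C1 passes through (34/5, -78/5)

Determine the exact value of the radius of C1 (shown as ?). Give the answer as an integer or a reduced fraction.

1. [C1∋P]  r_C1² − 36 = 0  ⇒  r_C1 = 6 (r>0 drops 1)

6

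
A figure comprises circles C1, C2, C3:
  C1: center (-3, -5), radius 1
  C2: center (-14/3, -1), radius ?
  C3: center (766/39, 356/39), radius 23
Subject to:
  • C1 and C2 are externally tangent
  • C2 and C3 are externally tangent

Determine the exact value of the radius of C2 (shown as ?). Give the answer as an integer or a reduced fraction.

10/3

1. [ext C1·C2]  r_C2² + 2r_C2 − 160/9 = 0  ⇒  r_C2 = 10/3 (r>0 drops 1)
2. [ext C2·C3]  r_C2² + 46r_C2 − 1480/9 = 0  ⇒  r_C2 = 10/3 (r>0 drops 1)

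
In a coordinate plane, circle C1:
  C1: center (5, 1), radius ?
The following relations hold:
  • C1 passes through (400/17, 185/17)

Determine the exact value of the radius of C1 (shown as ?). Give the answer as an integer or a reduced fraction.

21

1. [C1∋P]  r_C1² − 441 = 0  ⇒  r_C1 = 21 (r>0 drops 1)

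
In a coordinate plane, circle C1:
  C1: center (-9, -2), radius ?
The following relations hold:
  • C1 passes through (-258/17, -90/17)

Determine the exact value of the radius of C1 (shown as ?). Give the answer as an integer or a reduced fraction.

1. [C1∋P]  r_C1² − 49 = 0  ⇒  r_C1 = 7 (r>0 drops 1)

7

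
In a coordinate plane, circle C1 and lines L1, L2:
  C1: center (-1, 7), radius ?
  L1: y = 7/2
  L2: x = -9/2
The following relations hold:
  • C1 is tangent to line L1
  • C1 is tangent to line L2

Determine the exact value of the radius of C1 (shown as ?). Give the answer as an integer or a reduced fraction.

1. [C1‖L1]  r_C1² − 49/4 = 0  ⇒  r_C1 = 7/2 (r>0 drops 1)
2. [C1‖L2]  r_C1² − 49/4 = 0  ⇒  r_C1 = 7/2 (r>0 drops 1)

7/2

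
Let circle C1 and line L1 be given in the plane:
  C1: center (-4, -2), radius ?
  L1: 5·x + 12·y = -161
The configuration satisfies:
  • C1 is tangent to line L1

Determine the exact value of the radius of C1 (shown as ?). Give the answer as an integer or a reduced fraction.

9

1. [C1‖L1]  r_C1² − 81 = 0  ⇒  r_C1 = 9 (r>0 drops 1)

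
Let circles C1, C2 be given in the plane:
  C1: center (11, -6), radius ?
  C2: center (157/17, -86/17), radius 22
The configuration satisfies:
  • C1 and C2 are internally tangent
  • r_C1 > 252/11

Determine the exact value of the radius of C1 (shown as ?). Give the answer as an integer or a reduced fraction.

24

1. [int C1,C2]  r_C1² − 44r_C1 + 480 = 0  ⇒  r_C1 = 20 or 24
2. given r_C1 > 252/11: keep 24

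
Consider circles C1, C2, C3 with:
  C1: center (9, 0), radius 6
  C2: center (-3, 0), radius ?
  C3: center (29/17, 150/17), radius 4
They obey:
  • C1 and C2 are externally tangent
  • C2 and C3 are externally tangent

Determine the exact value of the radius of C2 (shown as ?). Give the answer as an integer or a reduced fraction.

1. [ext C1·C2]  r_C2² + 12r_C2 − 108 = 0  ⇒  r_C2 = 6 (r>0 drops 1)
2. [ext C2·C3]  r_C2² + 8r_C2 − 84 = 0  ⇒  r_C2 = 6 (r>0 drops 1)

6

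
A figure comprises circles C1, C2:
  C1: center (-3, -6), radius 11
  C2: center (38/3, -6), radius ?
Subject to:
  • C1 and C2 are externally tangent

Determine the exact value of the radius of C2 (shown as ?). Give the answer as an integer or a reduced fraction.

14/3

1. [ext C1·C2]  r_C2² + 22r_C2 − 1120/9 = 0  ⇒  r_C2 = 14/3 (r>0 drops 1)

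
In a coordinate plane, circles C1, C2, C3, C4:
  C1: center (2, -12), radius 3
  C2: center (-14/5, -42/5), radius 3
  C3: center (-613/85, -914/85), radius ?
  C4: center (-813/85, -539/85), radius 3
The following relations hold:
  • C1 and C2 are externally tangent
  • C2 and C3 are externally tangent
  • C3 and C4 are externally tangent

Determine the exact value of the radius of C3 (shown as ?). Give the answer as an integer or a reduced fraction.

2

1. [ext C2·C3]  r_C3² + 6r_C3 − 16 = 0  ⇒  r_C3 = 2 (r>0 drops 1)
2. [ext C3·C4]  r_C3² + 6r_C3 − 16 = 0  ⇒  r_C3 = 2 (r>0 drops 1)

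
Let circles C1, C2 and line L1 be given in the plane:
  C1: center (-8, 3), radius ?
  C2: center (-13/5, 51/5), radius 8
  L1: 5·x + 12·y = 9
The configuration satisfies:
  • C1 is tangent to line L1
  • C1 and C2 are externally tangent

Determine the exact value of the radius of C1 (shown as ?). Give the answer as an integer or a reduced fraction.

1. [C1‖L1]  r_C1² − 1 = 0  ⇒  r_C1 = 1 (r>0 drops 1)
2. [ext C1·C2]  r_C1² + 16r_C1 − 17 = 0  ⇒  r_C1 = 1 (r>0 drops 1)

1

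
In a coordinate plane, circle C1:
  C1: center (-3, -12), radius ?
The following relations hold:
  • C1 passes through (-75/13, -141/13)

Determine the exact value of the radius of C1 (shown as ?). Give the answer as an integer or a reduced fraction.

1. [C1∋P]  r_C1² − 9 = 0  ⇒  r_C1 = 3 (r>0 drops 1)

3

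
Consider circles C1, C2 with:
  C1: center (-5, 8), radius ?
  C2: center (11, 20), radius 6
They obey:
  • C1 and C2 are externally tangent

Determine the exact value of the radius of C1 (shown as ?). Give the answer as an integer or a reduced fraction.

1. [ext C1·C2]  r_C1² + 12r_C1 − 364 = 0  ⇒  r_C1 = 14 (r>0 drops 1)

14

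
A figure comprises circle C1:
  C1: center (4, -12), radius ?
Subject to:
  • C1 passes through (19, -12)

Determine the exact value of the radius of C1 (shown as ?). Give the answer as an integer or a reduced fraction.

1. [C1∋P]  r_C1² − 225 = 0  ⇒  r_C1 = 15 (r>0 drops 1)

15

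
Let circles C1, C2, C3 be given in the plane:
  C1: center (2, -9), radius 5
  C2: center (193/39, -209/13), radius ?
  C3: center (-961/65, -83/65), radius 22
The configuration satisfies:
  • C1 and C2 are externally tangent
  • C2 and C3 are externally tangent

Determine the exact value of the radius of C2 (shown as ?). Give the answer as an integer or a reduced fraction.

8/3

1. [ext C1·C2]  r_C2² + 10r_C2 − 304/9 = 0  ⇒  r_C2 = 8/3 (r>0 drops 1)
2. [ext C2·C3]  r_C2² + 44r_C2 − 1120/9 = 0  ⇒  r_C2 = 8/3 (r>0 drops 1)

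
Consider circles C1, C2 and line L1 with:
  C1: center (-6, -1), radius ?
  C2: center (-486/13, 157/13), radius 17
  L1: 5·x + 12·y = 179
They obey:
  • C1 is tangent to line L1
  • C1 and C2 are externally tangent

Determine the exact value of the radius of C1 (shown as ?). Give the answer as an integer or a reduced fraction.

1. [C1‖L1]  r_C1² − 289 = 0  ⇒  r_C1 = 17 (r>0 drops 1)
2. [ext C1·C2]  r_C1² + 34r_C1 − 867 = 0  ⇒  r_C1 = 17 (r>0 drops 1)

17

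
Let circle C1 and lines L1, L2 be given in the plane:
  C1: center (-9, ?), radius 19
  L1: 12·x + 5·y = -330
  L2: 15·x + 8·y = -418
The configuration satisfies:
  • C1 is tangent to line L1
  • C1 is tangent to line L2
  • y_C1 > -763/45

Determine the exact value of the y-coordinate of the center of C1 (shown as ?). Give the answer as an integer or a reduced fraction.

1. [C1‖L1]  y_C1² + (444/5)y_C1 − 469 = 0  ⇒  y_C1 = -469/5 or 5
2. [C1‖L2]  y_C1² + (283/4)y_C1 − 1515/4 = 0  ⇒  y_C1 = -303/4 or 5

5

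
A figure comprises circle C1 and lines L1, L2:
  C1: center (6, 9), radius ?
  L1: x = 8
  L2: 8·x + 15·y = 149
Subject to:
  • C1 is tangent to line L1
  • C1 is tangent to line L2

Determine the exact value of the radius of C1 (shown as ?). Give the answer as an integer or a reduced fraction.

1. [C1‖L1]  r_C1² − 4 = 0  ⇒  r_C1 = 2 (r>0 drops 1)
2. [C1‖L2]  r_C1² − 4 = 0  ⇒  r_C1 = 2 (r>0 drops 1)

2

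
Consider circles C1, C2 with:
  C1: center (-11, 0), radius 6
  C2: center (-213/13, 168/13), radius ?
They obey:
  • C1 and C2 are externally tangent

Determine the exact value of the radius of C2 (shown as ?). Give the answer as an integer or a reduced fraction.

8

1. [ext C1·C2]  r_C2² + 12r_C2 − 160 = 0  ⇒  r_C2 = 8 (r>0 drops 1)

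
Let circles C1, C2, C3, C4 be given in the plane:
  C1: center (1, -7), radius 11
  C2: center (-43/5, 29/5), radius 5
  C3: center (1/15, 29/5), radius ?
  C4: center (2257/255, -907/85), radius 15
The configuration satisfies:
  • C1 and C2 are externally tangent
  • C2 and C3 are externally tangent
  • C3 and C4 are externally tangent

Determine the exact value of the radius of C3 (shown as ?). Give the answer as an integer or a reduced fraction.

1. [ext C2·C3]  r_C3² + 10r_C3 − 451/9 = 0  ⇒  r_C3 = 11/3 (r>0 drops 1)
2. [ext C3·C4]  r_C3² + 30r_C3 − 1111/9 = 0  ⇒  r_C3 = 11/3 (r>0 drops 1)

11/3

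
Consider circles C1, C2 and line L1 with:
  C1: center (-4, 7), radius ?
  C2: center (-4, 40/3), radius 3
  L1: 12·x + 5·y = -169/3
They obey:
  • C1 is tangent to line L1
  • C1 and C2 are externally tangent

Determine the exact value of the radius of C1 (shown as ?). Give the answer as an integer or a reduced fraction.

10/3

1. [C1‖L1]  r_C1² − 100/9 = 0  ⇒  r_C1 = 10/3 (r>0 drops 1)
2. [ext C1·C2]  r_C1² + 6r_C1 − 280/9 = 0  ⇒  r_C1 = 10/3 (r>0 drops 1)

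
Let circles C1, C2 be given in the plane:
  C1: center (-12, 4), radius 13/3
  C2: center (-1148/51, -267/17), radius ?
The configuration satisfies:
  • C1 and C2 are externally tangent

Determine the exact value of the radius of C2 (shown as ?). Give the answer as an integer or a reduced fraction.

18

1. [ext C1·C2]  r_C2² + (26/3)r_C2 − 480 = 0  ⇒  r_C2 = 18 (r>0 drops 1)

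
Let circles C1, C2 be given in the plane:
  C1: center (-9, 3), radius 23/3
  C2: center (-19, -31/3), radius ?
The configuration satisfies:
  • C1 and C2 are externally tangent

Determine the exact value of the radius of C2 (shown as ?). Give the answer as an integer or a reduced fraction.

9

1. [ext C1·C2]  r_C2² + (46/3)r_C2 − 219 = 0  ⇒  r_C2 = 9 (r>0 drops 1)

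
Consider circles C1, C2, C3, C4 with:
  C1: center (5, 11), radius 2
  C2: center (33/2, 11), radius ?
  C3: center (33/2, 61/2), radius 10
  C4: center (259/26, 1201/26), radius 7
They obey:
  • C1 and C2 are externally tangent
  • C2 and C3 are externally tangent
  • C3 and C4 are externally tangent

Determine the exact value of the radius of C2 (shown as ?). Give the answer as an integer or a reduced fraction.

1. [ext C1·C2]  r_C2² + 4r_C2 − 513/4 = 0  ⇒  r_C2 = 19/2 (r>0 drops 1)
2. [ext C2·C3]  r_C2² + 20r_C2 − 1121/4 = 0  ⇒  r_C2 = 19/2 (r>0 drops 1)

19/2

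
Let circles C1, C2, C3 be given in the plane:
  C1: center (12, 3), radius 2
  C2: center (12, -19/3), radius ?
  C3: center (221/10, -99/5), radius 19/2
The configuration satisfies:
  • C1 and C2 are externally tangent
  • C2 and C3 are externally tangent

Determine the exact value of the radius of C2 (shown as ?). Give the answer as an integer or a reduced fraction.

1. [ext C1·C2]  r_C2² + 4r_C2 − 748/9 = 0  ⇒  r_C2 = 22/3 (r>0 drops 1)
2. [ext C2·C3]  r_C2² + 19r_C2 − 1738/9 = 0  ⇒  r_C2 = 22/3 (r>0 drops 1)

22/3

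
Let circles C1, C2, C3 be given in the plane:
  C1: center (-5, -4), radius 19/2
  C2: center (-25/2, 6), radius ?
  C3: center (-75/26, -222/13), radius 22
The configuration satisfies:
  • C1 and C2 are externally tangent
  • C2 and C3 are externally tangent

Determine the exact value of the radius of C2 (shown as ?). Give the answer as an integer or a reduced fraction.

3

1. [ext C1·C2]  r_C2² + 19r_C2 − 66 = 0  ⇒  r_C2 = 3 (r>0 drops 1)
2. [ext C2·C3]  r_C2² + 44r_C2 − 141 = 0  ⇒  r_C2 = 3 (r>0 drops 1)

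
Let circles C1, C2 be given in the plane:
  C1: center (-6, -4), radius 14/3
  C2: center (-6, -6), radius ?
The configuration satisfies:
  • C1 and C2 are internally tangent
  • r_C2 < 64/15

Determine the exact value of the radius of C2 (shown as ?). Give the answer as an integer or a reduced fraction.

8/3

1. [int C1,C2]  r_C2² − (28/3)r_C2 + 160/9 = 0  ⇒  r_C2 = 8/3 or 20/3
2. given r_C2 < 64/15: keep 8/3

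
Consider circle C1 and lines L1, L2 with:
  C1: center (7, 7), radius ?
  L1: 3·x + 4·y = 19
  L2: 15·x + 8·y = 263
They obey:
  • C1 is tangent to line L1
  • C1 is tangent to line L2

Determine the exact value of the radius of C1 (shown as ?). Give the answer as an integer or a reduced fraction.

6

1. [C1‖L1]  r_C1² − 36 = 0  ⇒  r_C1 = 6 (r>0 drops 1)
2. [C1‖L2]  r_C1² − 36 = 0  ⇒  r_C1 = 6 (r>0 drops 1)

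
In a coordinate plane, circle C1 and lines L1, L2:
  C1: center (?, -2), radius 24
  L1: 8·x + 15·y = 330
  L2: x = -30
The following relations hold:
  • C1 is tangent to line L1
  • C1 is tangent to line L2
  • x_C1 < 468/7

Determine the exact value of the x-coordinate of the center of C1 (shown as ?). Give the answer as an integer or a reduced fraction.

1. [C1‖L1]  x_C1² − 90x_C1 − 576 = 0  ⇒  x_C1 = -6 or 96
2. [C1‖L2]  x_C1² + 60x_C1 + 324 = 0  ⇒  x_C1 = -54 or -6

-6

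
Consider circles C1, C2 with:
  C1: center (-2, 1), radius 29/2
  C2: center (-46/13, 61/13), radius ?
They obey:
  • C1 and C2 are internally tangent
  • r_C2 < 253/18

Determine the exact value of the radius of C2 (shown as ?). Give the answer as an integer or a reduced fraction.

1. [int C1,C2]  r_C2² − 29r_C2 + 777/4 = 0  ⇒  r_C2 = 21/2 or 37/2
2. given r_C2 < 253/18: keep 21/2

21/2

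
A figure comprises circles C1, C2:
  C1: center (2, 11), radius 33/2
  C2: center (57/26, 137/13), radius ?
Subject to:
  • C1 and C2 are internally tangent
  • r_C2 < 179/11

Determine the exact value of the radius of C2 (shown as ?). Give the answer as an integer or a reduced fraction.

16

1. [int C1,C2]  r_C2² − 33r_C2 + 272 = 0  ⇒  r_C2 = 16 or 17
2. given r_C2 < 179/11: keep 16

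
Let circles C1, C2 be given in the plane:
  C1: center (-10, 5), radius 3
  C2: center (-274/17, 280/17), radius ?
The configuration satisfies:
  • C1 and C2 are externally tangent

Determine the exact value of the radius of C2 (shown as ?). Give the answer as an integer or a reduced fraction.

1. [ext C1·C2]  r_C2² + 6r_C2 − 160 = 0  ⇒  r_C2 = 10 (r>0 drops 1)

10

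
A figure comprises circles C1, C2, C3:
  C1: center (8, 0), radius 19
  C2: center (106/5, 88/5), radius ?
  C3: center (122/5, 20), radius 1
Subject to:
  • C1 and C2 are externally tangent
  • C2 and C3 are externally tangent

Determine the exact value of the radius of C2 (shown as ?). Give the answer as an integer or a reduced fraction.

3

1. [ext C1·C2]  r_C2² + 38r_C2 − 123 = 0  ⇒  r_C2 = 3 (r>0 drops 1)
2. [ext C2·C3]  r_C2² + 2r_C2 − 15 = 0  ⇒  r_C2 = 3 (r>0 drops 1)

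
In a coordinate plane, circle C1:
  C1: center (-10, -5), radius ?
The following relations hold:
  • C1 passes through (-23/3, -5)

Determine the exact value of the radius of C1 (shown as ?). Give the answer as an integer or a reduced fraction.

1. [C1∋P]  r_C1² − 49/9 = 0  ⇒  r_C1 = 7/3 (r>0 drops 1)

7/3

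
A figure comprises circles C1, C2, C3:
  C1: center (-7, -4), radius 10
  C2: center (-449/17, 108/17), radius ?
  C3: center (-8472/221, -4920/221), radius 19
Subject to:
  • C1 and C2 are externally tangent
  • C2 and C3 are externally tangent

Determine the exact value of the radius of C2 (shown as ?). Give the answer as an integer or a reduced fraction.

1. [ext C1·C2]  r_C2² + 20r_C2 − 384 = 0  ⇒  r_C2 = 12 (r>0 drops 1)
2. [ext C2·C3]  r_C2² + 38r_C2 − 600 = 0  ⇒  r_C2 = 12 (r>0 drops 1)

12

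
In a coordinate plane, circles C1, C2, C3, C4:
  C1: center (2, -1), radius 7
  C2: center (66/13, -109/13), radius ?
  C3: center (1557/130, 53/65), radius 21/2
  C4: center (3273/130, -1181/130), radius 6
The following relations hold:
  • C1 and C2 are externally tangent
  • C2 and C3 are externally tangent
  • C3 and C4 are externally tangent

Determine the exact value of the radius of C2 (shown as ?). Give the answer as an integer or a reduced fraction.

1

1. [ext C1·C2]  r_C2² + 14r_C2 − 15 = 0  ⇒  r_C2 = 1 (r>0 drops 1)
2. [ext C2·C3]  r_C2² + 21r_C2 − 22 = 0  ⇒  r_C2 = 1 (r>0 drops 1)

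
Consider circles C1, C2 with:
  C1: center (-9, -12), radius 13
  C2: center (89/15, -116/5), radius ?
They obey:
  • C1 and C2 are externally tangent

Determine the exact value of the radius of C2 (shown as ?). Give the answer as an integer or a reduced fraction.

17/3

1. [ext C1·C2]  r_C2² + 26r_C2 − 1615/9 = 0  ⇒  r_C2 = 17/3 (r>0 drops 1)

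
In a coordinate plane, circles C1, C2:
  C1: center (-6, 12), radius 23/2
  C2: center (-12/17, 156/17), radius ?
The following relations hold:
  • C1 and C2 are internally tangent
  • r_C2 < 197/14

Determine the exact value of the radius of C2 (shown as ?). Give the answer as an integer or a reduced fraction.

1. [int C1,C2]  r_C2² − 23r_C2 + 385/4 = 0  ⇒  r_C2 = 11/2 or 35/2
2. given r_C2 < 197/14: keep 11/2

11/2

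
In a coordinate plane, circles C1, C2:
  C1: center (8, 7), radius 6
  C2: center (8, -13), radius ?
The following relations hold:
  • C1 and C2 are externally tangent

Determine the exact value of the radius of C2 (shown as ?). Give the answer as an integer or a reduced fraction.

1. [ext C1·C2]  r_C2² + 12r_C2 − 364 = 0  ⇒  r_C2 = 14 (r>0 drops 1)

14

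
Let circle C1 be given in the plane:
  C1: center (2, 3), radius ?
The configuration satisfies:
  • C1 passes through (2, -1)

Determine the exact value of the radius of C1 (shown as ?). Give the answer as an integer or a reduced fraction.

4

1. [C1∋P]  r_C1² − 16 = 0  ⇒  r_C1 = 4 (r>0 drops 1)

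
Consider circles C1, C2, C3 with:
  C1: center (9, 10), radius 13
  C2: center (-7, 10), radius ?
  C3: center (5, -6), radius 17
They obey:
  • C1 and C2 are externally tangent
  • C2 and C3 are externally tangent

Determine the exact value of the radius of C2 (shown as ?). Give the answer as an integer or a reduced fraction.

3

1. [ext C1·C2]  r_C2² + 26r_C2 − 87 = 0  ⇒  r_C2 = 3 (r>0 drops 1)
2. [ext C2·C3]  r_C2² + 34r_C2 − 111 = 0  ⇒  r_C2 = 3 (r>0 drops 1)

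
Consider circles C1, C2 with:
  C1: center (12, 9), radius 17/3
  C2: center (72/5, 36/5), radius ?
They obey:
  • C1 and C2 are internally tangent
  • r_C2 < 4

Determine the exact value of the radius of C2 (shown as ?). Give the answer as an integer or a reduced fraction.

8/3

1. [int C1,C2]  r_C2² − (34/3)r_C2 + 208/9 = 0  ⇒  r_C2 = 8/3 or 26/3
2. given r_C2 < 4: keep 8/3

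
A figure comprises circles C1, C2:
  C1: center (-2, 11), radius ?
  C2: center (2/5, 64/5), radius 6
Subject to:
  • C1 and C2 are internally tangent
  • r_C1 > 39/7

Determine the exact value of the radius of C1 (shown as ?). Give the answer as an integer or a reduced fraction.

1. [int C1,C2]  r_C1² − 12r_C1 + 27 = 0  ⇒  r_C1 = 3 or 9
2. given r_C1 > 39/7: keep 9

9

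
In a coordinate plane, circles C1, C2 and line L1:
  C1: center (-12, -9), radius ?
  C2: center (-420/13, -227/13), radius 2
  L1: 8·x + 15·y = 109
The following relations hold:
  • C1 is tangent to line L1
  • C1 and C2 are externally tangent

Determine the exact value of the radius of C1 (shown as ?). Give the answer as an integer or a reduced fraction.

20

1. [C1‖L1]  r_C1² − 400 = 0  ⇒  r_C1 = 20 (r>0 drops 1)
2. [ext C1·C2]  r_C1² + 4r_C1 − 480 = 0  ⇒  r_C1 = 20 (r>0 drops 1)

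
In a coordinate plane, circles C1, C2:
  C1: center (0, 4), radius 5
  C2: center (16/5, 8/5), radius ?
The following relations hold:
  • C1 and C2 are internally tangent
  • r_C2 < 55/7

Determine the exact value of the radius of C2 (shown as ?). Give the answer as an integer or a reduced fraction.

1. [int C1,C2]  r_C2² − 10r_C2 + 9 = 0  ⇒  r_C2 = 1 or 9
2. given r_C2 < 55/7: keep 1

1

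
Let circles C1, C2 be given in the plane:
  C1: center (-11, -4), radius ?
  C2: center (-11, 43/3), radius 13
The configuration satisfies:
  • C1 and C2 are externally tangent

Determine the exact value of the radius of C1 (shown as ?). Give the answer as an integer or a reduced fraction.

16/3

1. [ext C1·C2]  r_C1² + 26r_C1 − 1504/9 = 0  ⇒  r_C1 = 16/3 (r>0 drops 1)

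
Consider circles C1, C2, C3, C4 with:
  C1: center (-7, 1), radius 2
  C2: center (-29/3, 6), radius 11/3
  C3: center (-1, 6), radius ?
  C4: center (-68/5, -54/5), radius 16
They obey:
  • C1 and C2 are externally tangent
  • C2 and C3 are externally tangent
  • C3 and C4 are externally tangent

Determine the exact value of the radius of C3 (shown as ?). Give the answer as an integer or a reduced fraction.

5

1. [ext C2·C3]  r_C3² + (22/3)r_C3 − 185/3 = 0  ⇒  r_C3 = 5 (r>0 drops 1)
2. [ext C3·C4]  r_C3² + 32r_C3 − 185 = 0  ⇒  r_C3 = 5 (r>0 drops 1)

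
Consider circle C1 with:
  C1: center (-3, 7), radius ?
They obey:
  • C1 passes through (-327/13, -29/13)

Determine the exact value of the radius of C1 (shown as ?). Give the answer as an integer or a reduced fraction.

1. [C1∋P]  r_C1² − 576 = 0  ⇒  r_C1 = 24 (r>0 drops 1)

24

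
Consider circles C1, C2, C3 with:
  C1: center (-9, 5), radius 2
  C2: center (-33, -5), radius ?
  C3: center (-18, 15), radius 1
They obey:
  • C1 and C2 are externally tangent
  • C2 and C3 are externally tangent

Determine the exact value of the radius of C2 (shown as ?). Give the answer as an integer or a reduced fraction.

24

1. [ext C1·C2]  r_C2² + 4r_C2 − 672 = 0  ⇒  r_C2 = 24 (r>0 drops 1)
2. [ext C2·C3]  r_C2² + 2r_C2 − 624 = 0  ⇒  r_C2 = 24 (r>0 drops 1)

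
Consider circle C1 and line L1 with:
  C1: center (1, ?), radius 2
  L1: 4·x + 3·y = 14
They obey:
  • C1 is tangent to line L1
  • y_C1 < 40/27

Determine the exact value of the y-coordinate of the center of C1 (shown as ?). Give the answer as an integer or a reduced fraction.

0

1. [C1‖L1]  y_C1² − (20/3)y_C1 = 0  ⇒  y_C1 = 0 or 20/3
2. given y_C1 < 40/27: keep 0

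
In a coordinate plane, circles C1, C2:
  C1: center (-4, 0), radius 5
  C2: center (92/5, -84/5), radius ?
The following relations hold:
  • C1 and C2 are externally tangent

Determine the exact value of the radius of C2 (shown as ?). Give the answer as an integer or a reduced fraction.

23

1. [ext C1·C2]  r_C2² + 10r_C2 − 759 = 0  ⇒  r_C2 = 23 (r>0 drops 1)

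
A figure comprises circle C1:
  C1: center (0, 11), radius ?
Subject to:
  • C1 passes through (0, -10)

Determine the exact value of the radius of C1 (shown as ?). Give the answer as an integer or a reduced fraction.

1. [C1∋P]  r_C1² − 441 = 0  ⇒  r_C1 = 21 (r>0 drops 1)

21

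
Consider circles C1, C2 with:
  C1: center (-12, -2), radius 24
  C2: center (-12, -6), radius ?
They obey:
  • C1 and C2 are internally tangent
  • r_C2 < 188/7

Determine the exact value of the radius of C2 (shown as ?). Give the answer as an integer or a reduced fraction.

20

1. [int C1,C2]  r_C2² − 48r_C2 + 560 = 0  ⇒  r_C2 = 20 or 28
2. given r_C2 < 188/7: keep 20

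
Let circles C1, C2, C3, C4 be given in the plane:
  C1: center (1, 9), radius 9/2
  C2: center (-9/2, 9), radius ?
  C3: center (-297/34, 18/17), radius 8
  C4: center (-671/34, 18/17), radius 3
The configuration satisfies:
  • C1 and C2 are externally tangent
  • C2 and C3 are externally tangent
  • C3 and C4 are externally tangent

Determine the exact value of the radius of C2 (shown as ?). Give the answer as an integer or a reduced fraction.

1

1. [ext C1·C2]  r_C2² + 9r_C2 − 10 = 0  ⇒  r_C2 = 1 (r>0 drops 1)
2. [ext C2·C3]  r_C2² + 16r_C2 − 17 = 0  ⇒  r_C2 = 1 (r>0 drops 1)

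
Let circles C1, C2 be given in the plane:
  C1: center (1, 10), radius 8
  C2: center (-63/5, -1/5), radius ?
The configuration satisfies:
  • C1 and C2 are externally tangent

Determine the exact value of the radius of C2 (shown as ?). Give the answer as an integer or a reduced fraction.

1. [ext C1·C2]  r_C2² + 16r_C2 − 225 = 0  ⇒  r_C2 = 9 (r>0 drops 1)

9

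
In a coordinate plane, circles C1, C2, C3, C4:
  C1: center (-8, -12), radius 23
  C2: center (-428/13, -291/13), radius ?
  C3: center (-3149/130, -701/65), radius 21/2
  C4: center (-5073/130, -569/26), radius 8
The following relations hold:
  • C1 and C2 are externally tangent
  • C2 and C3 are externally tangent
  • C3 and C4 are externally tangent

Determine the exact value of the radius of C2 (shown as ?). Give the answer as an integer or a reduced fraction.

4

1. [ext C1·C2]  r_C2² + 46r_C2 − 200 = 0  ⇒  r_C2 = 4 (r>0 drops 1)
2. [ext C2·C3]  r_C2² + 21r_C2 − 100 = 0  ⇒  r_C2 = 4 (r>0 drops 1)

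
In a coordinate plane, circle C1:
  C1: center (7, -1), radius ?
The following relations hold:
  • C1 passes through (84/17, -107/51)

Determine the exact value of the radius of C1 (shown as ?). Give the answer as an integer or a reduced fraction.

7/3

1. [C1∋P]  r_C1² − 49/9 = 0  ⇒  r_C1 = 7/3 (r>0 drops 1)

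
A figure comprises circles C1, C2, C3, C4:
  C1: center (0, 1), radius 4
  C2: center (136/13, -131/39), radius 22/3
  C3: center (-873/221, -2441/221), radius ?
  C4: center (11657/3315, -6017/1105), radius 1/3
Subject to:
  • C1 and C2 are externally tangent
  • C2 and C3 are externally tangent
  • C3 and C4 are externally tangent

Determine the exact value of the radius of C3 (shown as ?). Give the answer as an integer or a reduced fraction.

1. [ext C2·C3]  r_C3² + (44/3)r_C3 − 213 = 0  ⇒  r_C3 = 9 (r>0 drops 1)
2. [ext C3·C4]  r_C3² + (2/3)r_C3 − 87 = 0  ⇒  r_C3 = 9 (r>0 drops 1)

9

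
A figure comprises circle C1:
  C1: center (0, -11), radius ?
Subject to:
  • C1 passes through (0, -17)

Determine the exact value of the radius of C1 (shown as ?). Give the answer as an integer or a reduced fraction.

1. [C1∋P]  r_C1² − 36 = 0  ⇒  r_C1 = 6 (r>0 drops 1)

6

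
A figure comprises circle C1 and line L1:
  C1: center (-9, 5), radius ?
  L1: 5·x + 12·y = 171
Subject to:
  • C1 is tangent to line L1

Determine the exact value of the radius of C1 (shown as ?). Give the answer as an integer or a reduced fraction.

12

1. [C1‖L1]  r_C1² − 144 = 0  ⇒  r_C1 = 12 (r>0 drops 1)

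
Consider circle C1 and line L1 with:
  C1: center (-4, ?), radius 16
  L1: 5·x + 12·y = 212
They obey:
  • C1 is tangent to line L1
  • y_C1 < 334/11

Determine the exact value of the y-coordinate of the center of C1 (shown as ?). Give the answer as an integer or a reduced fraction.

2

1. [C1‖L1]  y_C1² − (116/3)y_C1 + 220/3 = 0  ⇒  y_C1 = 2 or 110/3
2. given y_C1 < 334/11: keep 2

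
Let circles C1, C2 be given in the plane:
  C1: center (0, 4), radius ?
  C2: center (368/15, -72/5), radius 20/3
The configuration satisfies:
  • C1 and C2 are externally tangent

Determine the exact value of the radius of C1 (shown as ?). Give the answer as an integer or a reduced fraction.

1. [ext C1·C2]  r_C1² + (40/3)r_C1 − 896 = 0  ⇒  r_C1 = 24 (r>0 drops 1)

24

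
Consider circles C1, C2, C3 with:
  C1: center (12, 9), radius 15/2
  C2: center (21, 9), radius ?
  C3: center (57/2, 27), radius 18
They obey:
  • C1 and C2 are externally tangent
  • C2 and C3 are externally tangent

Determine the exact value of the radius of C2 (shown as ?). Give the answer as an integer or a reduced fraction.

1. [ext C1·C2]  r_C2² + 15r_C2 − 99/4 = 0  ⇒  r_C2 = 3/2 (r>0 drops 1)
2. [ext C2·C3]  r_C2² + 36r_C2 − 225/4 = 0  ⇒  r_C2 = 3/2 (r>0 drops 1)

3/2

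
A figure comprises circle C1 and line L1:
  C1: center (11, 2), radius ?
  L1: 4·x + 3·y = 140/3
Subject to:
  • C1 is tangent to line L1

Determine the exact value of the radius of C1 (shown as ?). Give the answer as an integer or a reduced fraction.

1. [C1‖L1]  r_C1² − 4/9 = 0  ⇒  r_C1 = 2/3 (r>0 drops 1)

2/3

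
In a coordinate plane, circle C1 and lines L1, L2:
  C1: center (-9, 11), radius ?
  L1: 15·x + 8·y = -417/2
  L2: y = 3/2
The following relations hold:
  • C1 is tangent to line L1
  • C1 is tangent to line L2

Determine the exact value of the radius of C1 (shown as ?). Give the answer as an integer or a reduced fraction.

1. [C1‖L1]  r_C1² − 361/4 = 0  ⇒  r_C1 = 19/2 (r>0 drops 1)
2. [C1‖L2]  r_C1² − 361/4 = 0  ⇒  r_C1 = 19/2 (r>0 drops 1)

19/2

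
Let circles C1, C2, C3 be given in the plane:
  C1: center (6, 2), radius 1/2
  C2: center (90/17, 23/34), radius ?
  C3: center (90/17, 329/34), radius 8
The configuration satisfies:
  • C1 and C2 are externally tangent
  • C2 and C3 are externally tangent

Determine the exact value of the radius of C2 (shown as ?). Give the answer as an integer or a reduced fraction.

1

1. [ext C1·C2]  r_C2² + 1r_C2 − 2 = 0  ⇒  r_C2 = 1 (r>0 drops 1)
2. [ext C2·C3]  r_C2² + 16r_C2 − 17 = 0  ⇒  r_C2 = 1 (r>0 drops 1)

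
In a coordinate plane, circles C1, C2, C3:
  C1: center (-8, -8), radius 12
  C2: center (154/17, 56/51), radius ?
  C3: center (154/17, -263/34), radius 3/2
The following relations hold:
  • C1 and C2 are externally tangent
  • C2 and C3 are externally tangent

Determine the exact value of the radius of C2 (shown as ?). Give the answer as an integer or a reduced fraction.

22/3

1. [ext C1·C2]  r_C2² + 24r_C2 − 2068/9 = 0  ⇒  r_C2 = 22/3 (r>0 drops 1)
2. [ext C2·C3]  r_C2² + 3r_C2 − 682/9 = 0  ⇒  r_C2 = 22/3 (r>0 drops 1)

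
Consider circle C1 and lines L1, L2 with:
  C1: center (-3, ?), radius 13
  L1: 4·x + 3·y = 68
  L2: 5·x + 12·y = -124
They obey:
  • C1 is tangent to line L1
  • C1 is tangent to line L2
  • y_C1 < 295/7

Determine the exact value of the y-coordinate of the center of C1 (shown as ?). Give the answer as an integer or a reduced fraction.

1. [C1‖L1]  y_C1² − (160/3)y_C1 + 725/3 = 0  ⇒  y_C1 = 5 or 145/3
2. [C1‖L2]  y_C1² + (109/6)y_C1 − 695/6 = 0  ⇒  y_C1 = -139/6 or 5

5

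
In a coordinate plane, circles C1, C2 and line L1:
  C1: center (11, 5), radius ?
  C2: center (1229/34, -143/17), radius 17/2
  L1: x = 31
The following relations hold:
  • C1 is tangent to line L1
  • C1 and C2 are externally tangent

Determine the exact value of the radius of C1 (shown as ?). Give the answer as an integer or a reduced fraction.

1. [C1‖L1]  r_C1² − 400 = 0  ⇒  r_C1 = 20 (r>0 drops 1)
2. [ext C1·C2]  r_C1² + 17r_C1 − 740 = 0  ⇒  r_C1 = 20 (r>0 drops 1)

20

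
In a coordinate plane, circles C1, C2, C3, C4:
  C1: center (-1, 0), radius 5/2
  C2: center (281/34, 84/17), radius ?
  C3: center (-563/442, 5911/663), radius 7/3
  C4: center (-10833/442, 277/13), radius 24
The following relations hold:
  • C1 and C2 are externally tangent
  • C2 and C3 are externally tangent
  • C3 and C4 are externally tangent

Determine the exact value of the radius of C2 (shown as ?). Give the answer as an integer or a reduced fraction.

1. [ext C1·C2]  r_C2² + 5r_C2 − 104 = 0  ⇒  r_C2 = 8 (r>0 drops 1)
2. [ext C2·C3]  r_C2² + (14/3)r_C2 − 304/3 = 0  ⇒  r_C2 = 8 (r>0 drops 1)

8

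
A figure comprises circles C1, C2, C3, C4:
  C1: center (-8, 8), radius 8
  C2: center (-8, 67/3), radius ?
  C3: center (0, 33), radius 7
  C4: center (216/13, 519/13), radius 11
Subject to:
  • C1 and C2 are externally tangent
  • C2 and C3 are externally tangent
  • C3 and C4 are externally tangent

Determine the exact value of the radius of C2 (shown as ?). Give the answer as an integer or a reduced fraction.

1. [ext C1·C2]  r_C2² + 16r_C2 − 1273/9 = 0  ⇒  r_C2 = 19/3 (r>0 drops 1)
2. [ext C2·C3]  r_C2² + 14r_C2 − 1159/9 = 0  ⇒  r_C2 = 19/3 (r>0 drops 1)

19/3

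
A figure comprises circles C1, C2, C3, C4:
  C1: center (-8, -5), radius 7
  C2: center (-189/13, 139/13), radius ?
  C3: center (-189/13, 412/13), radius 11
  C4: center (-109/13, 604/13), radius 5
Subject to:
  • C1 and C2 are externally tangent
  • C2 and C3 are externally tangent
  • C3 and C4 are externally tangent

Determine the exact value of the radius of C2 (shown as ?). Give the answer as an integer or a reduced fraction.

1. [ext C1·C2]  r_C2² + 14r_C2 − 240 = 0  ⇒  r_C2 = 10 (r>0 drops 1)
2. [ext C2·C3]  r_C2² + 22r_C2 − 320 = 0  ⇒  r_C2 = 10 (r>0 drops 1)

10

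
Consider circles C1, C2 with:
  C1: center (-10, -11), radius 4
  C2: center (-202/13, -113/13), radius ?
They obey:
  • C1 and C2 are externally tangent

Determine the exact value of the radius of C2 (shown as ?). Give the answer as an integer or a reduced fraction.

2

1. [ext C1·C2]  r_C2² + 8r_C2 − 20 = 0  ⇒  r_C2 = 2 (r>0 drops 1)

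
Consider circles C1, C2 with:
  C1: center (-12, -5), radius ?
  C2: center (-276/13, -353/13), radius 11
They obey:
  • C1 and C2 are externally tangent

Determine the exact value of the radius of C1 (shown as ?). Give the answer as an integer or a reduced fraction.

1. [ext C1·C2]  r_C1² + 22r_C1 − 455 = 0  ⇒  r_C1 = 13 (r>0 drops 1)

13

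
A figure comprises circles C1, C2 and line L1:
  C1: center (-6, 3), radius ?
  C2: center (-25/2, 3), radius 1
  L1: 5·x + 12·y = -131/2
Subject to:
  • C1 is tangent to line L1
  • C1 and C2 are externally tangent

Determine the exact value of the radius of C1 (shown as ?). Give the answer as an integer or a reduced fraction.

11/2

1. [C1‖L1]  r_C1² − 121/4 = 0  ⇒  r_C1 = 11/2 (r>0 drops 1)
2. [ext C1·C2]  r_C1² + 2r_C1 − 165/4 = 0  ⇒  r_C1 = 11/2 (r>0 drops 1)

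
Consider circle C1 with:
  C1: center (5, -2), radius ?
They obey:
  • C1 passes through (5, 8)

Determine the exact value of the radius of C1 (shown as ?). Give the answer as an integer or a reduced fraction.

10

1. [C1∋P]  r_C1² − 100 = 0  ⇒  r_C1 = 10 (r>0 drops 1)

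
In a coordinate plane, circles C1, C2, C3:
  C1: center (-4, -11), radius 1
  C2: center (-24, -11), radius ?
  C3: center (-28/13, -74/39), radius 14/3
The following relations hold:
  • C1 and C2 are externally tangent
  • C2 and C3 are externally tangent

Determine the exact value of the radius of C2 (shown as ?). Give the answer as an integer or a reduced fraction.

1. [ext C1·C2]  r_C2² + 2r_C2 − 399 = 0  ⇒  r_C2 = 19 (r>0 drops 1)
2. [ext C2·C3]  r_C2² + (28/3)r_C2 − 1615/3 = 0  ⇒  r_C2 = 19 (r>0 drops 1)

19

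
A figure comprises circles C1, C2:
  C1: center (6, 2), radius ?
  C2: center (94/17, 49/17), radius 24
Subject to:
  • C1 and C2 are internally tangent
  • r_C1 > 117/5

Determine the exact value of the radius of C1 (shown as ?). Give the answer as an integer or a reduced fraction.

25

1. [int C1,C2]  r_C1² − 48r_C1 + 575 = 0  ⇒  r_C1 = 23 or 25
2. given r_C1 > 117/5: keep 25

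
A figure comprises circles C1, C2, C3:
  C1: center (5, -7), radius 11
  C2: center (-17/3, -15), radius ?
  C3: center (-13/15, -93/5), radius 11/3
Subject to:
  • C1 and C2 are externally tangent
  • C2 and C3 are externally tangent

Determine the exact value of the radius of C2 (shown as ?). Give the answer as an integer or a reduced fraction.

1. [ext C1·C2]  r_C2² + 22r_C2 − 511/9 = 0  ⇒  r_C2 = 7/3 (r>0 drops 1)
2. [ext C2·C3]  r_C2² + (22/3)r_C2 − 203/9 = 0  ⇒  r_C2 = 7/3 (r>0 drops 1)

7/3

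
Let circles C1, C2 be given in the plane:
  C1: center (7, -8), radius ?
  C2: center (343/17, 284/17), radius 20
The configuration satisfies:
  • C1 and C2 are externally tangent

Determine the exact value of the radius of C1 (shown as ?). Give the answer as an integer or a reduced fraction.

1. [ext C1·C2]  r_C1² + 40r_C1 − 384 = 0  ⇒  r_C1 = 8 (r>0 drops 1)

8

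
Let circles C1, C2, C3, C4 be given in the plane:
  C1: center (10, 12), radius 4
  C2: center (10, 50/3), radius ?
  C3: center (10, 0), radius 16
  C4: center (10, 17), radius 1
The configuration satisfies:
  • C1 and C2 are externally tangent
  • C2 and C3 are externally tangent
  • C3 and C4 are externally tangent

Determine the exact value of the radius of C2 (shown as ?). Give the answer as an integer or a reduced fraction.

1. [ext C1·C2]  r_C2² + 8r_C2 − 52/9 = 0  ⇒  r_C2 = 2/3 (r>0 drops 1)
2. [ext C2·C3]  r_C2² + 32r_C2 − 196/9 = 0  ⇒  r_C2 = 2/3 (r>0 drops 1)

2/3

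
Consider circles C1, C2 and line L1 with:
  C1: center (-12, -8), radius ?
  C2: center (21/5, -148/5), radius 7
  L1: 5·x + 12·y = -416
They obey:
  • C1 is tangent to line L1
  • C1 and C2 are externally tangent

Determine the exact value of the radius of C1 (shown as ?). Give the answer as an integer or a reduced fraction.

20

1. [C1‖L1]  r_C1² − 400 = 0  ⇒  r_C1 = 20 (r>0 drops 1)
2. [ext C1·C2]  r_C1² + 14r_C1 − 680 = 0  ⇒  r_C1 = 20 (r>0 drops 1)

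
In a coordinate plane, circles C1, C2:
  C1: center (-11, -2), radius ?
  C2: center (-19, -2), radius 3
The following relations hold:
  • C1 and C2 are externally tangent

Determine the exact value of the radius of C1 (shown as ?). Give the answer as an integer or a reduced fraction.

1. [ext C1·C2]  r_C1² + 6r_C1 − 55 = 0  ⇒  r_C1 = 5 (r>0 drops 1)

5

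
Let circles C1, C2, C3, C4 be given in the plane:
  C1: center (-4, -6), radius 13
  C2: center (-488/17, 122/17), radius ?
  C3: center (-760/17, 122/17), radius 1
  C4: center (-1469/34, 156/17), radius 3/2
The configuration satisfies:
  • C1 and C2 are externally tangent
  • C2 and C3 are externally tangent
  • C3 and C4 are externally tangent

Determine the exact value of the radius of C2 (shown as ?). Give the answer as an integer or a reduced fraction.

1. [ext C1·C2]  r_C2² + 26r_C2 − 615 = 0  ⇒  r_C2 = 15 (r>0 drops 1)
2. [ext C2·C3]  r_C2² + 2r_C2 − 255 = 0  ⇒  r_C2 = 15 (r>0 drops 1)

15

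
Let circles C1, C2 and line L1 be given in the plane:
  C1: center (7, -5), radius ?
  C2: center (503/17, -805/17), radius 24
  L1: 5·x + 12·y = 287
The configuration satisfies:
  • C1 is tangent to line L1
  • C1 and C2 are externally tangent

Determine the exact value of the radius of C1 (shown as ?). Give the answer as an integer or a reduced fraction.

24

1. [C1‖L1]  r_C1² − 576 = 0  ⇒  r_C1 = 24 (r>0 drops 1)
2. [ext C1·C2]  r_C1² + 48r_C1 − 1728 = 0  ⇒  r_C1 = 24 (r>0 drops 1)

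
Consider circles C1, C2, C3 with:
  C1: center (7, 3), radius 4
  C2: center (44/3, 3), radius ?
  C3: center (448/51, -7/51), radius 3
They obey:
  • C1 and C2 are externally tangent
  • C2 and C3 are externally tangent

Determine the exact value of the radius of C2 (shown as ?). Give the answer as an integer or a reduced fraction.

1. [ext C1·C2]  r_C2² + 8r_C2 − 385/9 = 0  ⇒  r_C2 = 11/3 (r>0 drops 1)
2. [ext C2·C3]  r_C2² + 6r_C2 − 319/9 = 0  ⇒  r_C2 = 11/3 (r>0 drops 1)

11/3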